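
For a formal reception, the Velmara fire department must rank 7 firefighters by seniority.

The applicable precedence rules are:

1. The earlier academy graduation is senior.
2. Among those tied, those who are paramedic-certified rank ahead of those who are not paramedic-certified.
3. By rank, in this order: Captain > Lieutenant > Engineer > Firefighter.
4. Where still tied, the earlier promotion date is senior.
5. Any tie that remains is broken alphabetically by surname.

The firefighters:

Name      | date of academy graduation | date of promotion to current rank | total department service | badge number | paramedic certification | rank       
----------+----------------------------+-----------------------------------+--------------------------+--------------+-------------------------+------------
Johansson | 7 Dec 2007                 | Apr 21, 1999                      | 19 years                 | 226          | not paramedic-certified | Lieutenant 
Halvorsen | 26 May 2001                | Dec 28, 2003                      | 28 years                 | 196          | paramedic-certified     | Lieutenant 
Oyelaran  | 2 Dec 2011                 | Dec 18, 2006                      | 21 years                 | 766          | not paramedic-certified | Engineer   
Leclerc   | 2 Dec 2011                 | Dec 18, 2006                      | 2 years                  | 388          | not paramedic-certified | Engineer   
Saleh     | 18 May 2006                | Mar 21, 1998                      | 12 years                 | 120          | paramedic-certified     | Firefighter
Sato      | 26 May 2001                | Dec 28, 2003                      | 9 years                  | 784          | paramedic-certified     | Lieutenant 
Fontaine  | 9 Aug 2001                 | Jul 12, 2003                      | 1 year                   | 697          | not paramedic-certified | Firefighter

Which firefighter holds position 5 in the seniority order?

By date of academy graduation (earlier first): Halvorsen and Sato (both 26 May 2001); then Fontaine (9 Aug 2001); then Saleh (18 May 2006); then Johansson (7 Dec 2007); then Leclerc and Oyelaran (both 2 Dec 2011).
Halvorsen and Sato are each paramedic-certified, so the next rule applies.
Halvorsen and Sato are each Lieutenant, so the next rule applies.
Halvorsen and Sato both have date of promotion to current rank Dec 28, 2003, so the next rule applies.
Among Halvorsen and Sato, alphabetically by surname: Halvorsen before Sato.
Leclerc and Oyelaran are each not paramedic-certified, so the next rule applies.
Leclerc and Oyelaran are each Engineer, so the next rule applies.
Leclerc and Oyelaran both have date of promotion to current rank Dec 18, 2006, so the next rule applies.
Among Leclerc and Oyelaran, alphabetically by surname: Leclerc before Oyelaran.
Order: Halvorsen, Sato, Fontaine, Saleh, Johansson, Leclerc, Oyelaran.

Johansson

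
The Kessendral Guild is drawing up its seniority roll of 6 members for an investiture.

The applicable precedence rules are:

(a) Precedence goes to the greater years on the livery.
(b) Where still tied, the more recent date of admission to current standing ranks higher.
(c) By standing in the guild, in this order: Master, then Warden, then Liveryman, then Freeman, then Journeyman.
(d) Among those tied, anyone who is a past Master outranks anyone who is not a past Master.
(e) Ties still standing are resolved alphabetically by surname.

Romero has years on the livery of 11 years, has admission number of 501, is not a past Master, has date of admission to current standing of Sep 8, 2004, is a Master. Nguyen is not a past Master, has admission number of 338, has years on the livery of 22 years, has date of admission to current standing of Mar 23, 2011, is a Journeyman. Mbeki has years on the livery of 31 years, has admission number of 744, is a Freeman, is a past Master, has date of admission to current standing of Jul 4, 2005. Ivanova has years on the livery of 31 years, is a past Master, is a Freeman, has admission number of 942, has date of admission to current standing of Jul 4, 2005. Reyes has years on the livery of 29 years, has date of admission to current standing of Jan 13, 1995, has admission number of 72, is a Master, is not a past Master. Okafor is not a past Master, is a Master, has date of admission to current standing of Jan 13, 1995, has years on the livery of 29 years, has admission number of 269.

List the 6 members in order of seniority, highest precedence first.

By years on the livery (higher first): Ivanova and Mbeki (both 31 years); then Okafor and Reyes (both 29 years); then Nguyen (22 years); then Romero (11 years).
Ivanova and Mbeki both have date of admission to current standing Jul 4, 2005, so the next rule applies.
Ivanova and Mbeki are each Freeman, so the next rule applies.
Ivanova and Mbeki are each a past Master, so the next rule applies.
Among Ivanova and Mbeki, alphabetically by surname: Ivanova before Mbeki.
Okafor and Reyes both have date of admission to current standing Jan 13, 1995, so the next rule applies.
Okafor and Reyes are each Master, so the next rule applies.
Okafor and Reyes are each not a past Master, so the next rule applies.
Among Okafor and Reyes, alphabetically by surname: Okafor before Reyes.
Full order: Ivanova, Mbeki, Okafor, Reyes, Nguyen, Romero.

Ivanova, Mbeki, Okafor, Reyes, Nguyen, Romero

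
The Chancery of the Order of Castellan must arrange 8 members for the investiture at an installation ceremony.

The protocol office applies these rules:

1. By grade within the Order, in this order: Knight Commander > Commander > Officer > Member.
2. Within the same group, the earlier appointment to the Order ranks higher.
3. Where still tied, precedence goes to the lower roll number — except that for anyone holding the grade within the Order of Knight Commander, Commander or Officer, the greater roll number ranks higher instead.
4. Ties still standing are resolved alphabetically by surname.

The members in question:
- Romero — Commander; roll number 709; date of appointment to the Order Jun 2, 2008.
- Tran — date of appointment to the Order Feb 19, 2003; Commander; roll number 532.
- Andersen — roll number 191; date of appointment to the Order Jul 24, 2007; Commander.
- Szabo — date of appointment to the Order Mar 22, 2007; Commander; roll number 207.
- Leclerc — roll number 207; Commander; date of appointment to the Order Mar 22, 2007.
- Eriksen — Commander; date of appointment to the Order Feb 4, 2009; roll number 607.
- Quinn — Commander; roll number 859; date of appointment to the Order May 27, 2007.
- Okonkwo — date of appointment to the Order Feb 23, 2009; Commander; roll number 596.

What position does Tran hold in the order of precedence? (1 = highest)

By grade within the Order: Tran, Leclerc, Szabo, Quinn, Andersen, Romero, Eriksen and Okonkwo (Commander).
Among Tran, Leclerc, Szabo, Quinn, Andersen, Romero, Eriksen and Okonkwo, by date of appointment to the Order (earlier first): Tran (Feb 19, 2003) before Leclerc and Szabo (Mar 22, 2007) before Quinn (May 27, 2007) before Andersen (Jul 24, 2007) before Romero (Jun 2, 2008) before Eriksen (Feb 4, 2009) before Okonkwo (Feb 23, 2009).
Leclerc and Szabo both have roll number 207, so the next rule applies.
Among Leclerc and Szabo, alphabetically by surname: Leclerc before Szabo.
Order: Tran, Leclerc, Szabo, Quinn, Andersen, Romero, Eriksen, Okonkwo. So position 1.

1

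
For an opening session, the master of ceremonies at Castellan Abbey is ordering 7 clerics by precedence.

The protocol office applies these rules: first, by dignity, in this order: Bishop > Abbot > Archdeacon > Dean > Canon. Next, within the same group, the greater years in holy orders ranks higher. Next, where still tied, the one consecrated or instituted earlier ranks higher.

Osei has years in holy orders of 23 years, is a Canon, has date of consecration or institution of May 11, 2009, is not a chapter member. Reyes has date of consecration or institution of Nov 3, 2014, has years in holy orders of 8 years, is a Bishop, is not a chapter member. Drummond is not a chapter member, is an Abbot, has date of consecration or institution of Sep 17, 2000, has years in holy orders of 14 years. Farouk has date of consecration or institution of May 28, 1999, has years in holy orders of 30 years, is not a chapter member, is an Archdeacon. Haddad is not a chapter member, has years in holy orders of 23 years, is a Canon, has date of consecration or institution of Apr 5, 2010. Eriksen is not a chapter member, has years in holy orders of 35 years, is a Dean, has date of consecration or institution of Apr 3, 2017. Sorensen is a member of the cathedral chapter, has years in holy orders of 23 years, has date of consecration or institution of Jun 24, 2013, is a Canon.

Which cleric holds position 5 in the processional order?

Osei

By dignity: Reyes (Bishop); then Drummond (Abbot); then Farouk (Archdeacon); then Eriksen (Dean); then Osei, Haddad and Sorensen (Canon).
Osei, Haddad and Sorensen all have years in holy orders 23 years, so the next rule applies.
Among Osei, Haddad and Sorensen, by date of consecration or institution (earlier first): Osei (May 11, 2009) before Haddad (Apr 5, 2010) before Sorensen (Jun 24, 2013).
Order: Reyes, Drummond, Farouk, Eriksen, Osei, Haddad, Sorensen.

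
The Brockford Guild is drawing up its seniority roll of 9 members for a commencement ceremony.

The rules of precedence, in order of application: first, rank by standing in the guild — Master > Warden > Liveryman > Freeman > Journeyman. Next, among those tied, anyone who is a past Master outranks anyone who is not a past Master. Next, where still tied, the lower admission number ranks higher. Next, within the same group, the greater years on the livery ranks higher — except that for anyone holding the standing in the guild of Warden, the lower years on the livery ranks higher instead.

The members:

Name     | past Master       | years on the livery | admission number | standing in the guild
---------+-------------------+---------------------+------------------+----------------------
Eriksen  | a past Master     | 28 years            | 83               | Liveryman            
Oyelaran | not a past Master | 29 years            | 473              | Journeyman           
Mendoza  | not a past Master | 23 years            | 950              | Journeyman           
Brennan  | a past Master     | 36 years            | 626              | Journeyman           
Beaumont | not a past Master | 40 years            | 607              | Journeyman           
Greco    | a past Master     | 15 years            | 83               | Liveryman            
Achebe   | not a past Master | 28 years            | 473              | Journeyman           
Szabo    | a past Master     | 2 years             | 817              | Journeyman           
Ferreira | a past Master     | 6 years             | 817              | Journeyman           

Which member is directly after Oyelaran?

By standing in the guild: Eriksen and Greco (Liveryman); then Brennan, Ferreira, Szabo, Oyelaran, Achebe, Beaumont and Mendoza (Journeyman).
Eriksen and Greco are each a past Master, so the next rule applies.
Eriksen and Greco both have admission number 83, so the next rule applies.
Among Eriksen and Greco, by years on the livery (higher first): Eriksen (28 years) before Greco (15 years).
Among Brennan, Ferreira, Szabo, Oyelaran, Achebe, Beaumont and Mendoza, a past Master before not a past Master: Brennan, Ferreira and Szabo (a past Master) before Oyelaran, Achebe, Beaumont and Mendoza (not a past Master).
Among Brennan, Ferreira and Szabo, by admission number (lower first): Brennan (626) before Ferreira and Szabo (817).
Among Ferreira and Szabo, by years on the livery (higher first): Ferreira (6 years) before Szabo (2 years).
Among Oyelaran, Achebe, Beaumont and Mendoza, by admission number (lower first): Oyelaran and Achebe (473) before Beaumont (607) before Mendoza (950).
Among Oyelaran and Achebe, by years on the livery (higher first): Oyelaran (29 years) before Achebe (28 years).
Order: Eriksen, Greco, Brennan, Ferreira, Szabo, Oyelaran, Achebe, Beaumont, Mendoza.

Achebe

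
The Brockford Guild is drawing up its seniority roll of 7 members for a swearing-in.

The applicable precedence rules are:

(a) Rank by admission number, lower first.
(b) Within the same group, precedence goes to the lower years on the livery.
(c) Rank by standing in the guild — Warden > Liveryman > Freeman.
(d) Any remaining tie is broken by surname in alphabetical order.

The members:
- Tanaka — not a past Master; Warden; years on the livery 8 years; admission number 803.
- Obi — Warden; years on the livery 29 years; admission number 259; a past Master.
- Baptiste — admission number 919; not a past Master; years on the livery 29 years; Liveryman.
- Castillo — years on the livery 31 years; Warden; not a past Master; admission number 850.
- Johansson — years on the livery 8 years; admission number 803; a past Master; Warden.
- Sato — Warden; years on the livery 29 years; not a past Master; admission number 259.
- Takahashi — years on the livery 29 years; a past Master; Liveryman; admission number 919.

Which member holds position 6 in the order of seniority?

Baptiste

By admission number (lower first): Obi and Sato (both 259); then Johansson and Tanaka (both 803); then Castillo (850); then Baptiste and Takahashi (both 919).
Obi and Sato both have years on the livery 29 years, so the next rule applies.
Obi and Sato are each Warden, so the next rule applies.
Among Obi and Sato, alphabetically by surname: Obi before Sato.
Johansson and Tanaka both have years on the livery 8 years, so the next rule applies.
Johansson and Tanaka are each Warden, so the next rule applies.
Among Johansson and Tanaka, alphabetically by surname: Johansson before Tanaka.
Baptiste and Takahashi both have years on the livery 29 years, so the next rule applies.
Baptiste and Takahashi are each Liveryman, so the next rule applies.
Among Baptiste and Takahashi, alphabetically by surname: Baptiste before Takahashi.
Order: Obi, Sato, Johansson, Tanaka, Castillo, Baptiste, Takahashi.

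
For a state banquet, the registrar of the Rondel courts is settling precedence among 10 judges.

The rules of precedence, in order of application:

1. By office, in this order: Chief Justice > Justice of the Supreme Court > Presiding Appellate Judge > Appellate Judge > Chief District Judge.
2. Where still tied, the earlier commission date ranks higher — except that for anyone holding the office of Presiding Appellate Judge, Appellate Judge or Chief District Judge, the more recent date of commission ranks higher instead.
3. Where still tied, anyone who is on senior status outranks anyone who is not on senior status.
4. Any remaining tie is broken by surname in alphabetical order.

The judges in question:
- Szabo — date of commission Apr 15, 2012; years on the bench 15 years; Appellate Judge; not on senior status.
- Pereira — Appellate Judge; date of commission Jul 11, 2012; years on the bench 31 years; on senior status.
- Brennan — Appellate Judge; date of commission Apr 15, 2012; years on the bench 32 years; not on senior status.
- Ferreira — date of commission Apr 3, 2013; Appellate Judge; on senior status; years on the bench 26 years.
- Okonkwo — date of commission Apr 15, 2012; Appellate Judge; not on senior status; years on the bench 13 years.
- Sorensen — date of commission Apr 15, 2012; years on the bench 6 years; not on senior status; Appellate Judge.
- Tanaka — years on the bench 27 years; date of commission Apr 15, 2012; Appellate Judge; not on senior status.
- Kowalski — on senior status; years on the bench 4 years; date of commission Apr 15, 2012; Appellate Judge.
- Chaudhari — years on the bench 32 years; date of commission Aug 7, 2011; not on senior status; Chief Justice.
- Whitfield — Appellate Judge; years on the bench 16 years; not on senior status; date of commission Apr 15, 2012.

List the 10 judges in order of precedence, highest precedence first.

Chaudhari, Ferreira, Pereira, Kowalski, Brennan, Okonkwo, Sorensen, Szabo, Tanaka, Whitfield

By office: Chaudhari (Chief Justice); then Ferreira, Pereira, Kowalski, Brennan, Okonkwo, Sorensen, Szabo, Tanaka and Whitfield (Appellate Judge).
Among Ferreira, Pereira, Kowalski, Brennan, Okonkwo, Sorensen, Szabo, Tanaka and Whitfield, by date of commission (later first) (reversed rule for this group): Ferreira (Apr 3, 2013) before Pereira (Jul 11, 2012) before Kowalski, Brennan, Okonkwo, Sorensen, Szabo, Tanaka and Whitfield (Apr 15, 2012).
Among Kowalski, Brennan, Okonkwo, Sorensen, Szabo, Tanaka and Whitfield, on senior status before not on senior status: Kowalski (on senior status) before Brennan, Okonkwo, Sorensen, Szabo, Tanaka and Whitfield (not on senior status).
Among Brennan, Okonkwo, Sorensen, Szabo, Tanaka and Whitfield, alphabetically by surname: Brennan before Okonkwo before Sorensen before Szabo before Tanaka before Whitfield.
Full order: Chaudhari, Ferreira, Pereira, Kowalski, Brennan, Okonkwo, Sorensen, Szabo, Tanaka, Whitfield.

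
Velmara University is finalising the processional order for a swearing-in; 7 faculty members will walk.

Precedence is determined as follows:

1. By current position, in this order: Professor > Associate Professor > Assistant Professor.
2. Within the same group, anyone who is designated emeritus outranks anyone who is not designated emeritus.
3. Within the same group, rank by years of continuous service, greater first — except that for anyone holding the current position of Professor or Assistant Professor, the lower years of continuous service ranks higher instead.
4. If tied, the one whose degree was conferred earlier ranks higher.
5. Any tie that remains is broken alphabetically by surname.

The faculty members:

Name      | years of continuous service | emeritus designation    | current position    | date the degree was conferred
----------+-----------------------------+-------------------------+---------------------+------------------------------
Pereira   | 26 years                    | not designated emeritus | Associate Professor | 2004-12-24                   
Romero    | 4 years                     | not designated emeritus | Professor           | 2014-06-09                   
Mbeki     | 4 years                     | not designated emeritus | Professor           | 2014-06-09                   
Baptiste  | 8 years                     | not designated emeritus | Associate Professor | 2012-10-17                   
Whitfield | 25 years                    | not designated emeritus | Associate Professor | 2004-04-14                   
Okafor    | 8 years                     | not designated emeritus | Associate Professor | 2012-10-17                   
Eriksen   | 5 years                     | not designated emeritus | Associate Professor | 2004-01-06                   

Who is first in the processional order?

Mbeki

By current position: Mbeki and Romero (Professor); then Pereira, Whitfield, Baptiste, Okafor and Eriksen (Associate Professor).
Mbeki and Romero are each not designated emeritus, so the next rule applies.
Mbeki and Romero both have years of continuous service 4 years, so the next rule applies.
Mbeki and Romero both have date the degree was conferred 2014-06-09, so the next rule applies.
Among Mbeki and Romero, alphabetically by surname: Mbeki before Romero.
Pereira, Whitfield, Baptiste, Okafor and Eriksen are each not designated emeritus, so the next rule applies.
Among Pereira, Whitfield, Baptiste, Okafor and Eriksen, by years of continuous service (higher first): Pereira (26 years) before Whitfield (25 years) before Baptiste and Okafor (8 years) before Eriksen (5 years).
Baptiste and Okafor both have date the degree was conferred 2012-10-17, so the next rule applies.
Among Baptiste and Okafor, alphabetically by surname: Baptiste before Okafor.
Order: Mbeki, Romero, Pereira, Whitfield, Baptiste, Okafor, Eriksen.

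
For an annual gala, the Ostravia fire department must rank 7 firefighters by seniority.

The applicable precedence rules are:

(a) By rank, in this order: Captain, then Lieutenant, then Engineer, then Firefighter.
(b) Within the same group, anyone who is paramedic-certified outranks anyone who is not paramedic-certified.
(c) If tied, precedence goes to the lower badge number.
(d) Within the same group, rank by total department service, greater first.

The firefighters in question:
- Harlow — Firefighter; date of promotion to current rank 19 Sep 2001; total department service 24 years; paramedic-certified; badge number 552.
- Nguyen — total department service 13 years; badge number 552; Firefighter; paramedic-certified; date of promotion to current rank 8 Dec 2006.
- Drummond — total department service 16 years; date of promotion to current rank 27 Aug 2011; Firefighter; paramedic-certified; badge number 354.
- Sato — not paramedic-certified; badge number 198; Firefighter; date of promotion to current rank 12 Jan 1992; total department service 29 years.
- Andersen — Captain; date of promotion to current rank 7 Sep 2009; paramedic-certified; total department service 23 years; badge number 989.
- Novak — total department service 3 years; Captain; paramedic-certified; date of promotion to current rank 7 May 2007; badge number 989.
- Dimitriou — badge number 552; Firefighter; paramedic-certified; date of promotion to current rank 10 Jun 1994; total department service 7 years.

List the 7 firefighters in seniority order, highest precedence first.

Andersen, Novak, Drummond, Harlow, Nguyen, Dimitriou, Sato

By rank: Andersen and Novak (Captain); then Drummond, Harlow, Nguyen, Dimitriou and Sato (Firefighter).
Andersen and Novak are each paramedic-certified, so the next rule applies.
Andersen and Novak both have badge number 989, so the next rule applies.
Among Andersen and Novak, by total department service (higher first): Andersen (23 years) before Novak (3 years).
Among Drummond, Harlow, Nguyen, Dimitriou and Sato, paramedic-certified before not paramedic-certified: Drummond, Harlow, Nguyen and Dimitriou (paramedic-certified) before Sato (not paramedic-certified).
Among Drummond, Harlow, Nguyen and Dimitriou, by badge number (lower first): Drummond (354) before Harlow, Nguyen and Dimitriou (552).
Among Harlow, Nguyen and Dimitriou, by total department service (higher first): Harlow (24 years) before Nguyen (13 years) before Dimitriou (7 years).
Full order: Andersen, Novak, Drummond, Harlow, Nguyen, Dimitriou, Sato.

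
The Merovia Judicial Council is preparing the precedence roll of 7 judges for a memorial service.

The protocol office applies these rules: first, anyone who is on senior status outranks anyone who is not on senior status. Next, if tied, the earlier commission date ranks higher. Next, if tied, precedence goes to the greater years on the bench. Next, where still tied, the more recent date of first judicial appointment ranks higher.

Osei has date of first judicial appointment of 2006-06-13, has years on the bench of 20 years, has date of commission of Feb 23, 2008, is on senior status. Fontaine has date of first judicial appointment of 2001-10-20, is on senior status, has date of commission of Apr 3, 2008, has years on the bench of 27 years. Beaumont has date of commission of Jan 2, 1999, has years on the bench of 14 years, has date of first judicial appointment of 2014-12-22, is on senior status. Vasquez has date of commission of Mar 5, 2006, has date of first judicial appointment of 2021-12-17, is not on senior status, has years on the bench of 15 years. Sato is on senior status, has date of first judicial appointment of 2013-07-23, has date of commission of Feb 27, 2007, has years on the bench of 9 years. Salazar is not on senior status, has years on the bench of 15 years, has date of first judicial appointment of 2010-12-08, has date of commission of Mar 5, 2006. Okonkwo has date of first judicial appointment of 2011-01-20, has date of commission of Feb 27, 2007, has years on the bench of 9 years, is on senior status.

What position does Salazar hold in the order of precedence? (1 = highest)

7

By the first rule: Beaumont, Sato, Okonkwo, Osei and Fontaine (each on senior status); then Vasquez and Salazar (both not on senior status).
Among Beaumont, Sato, Okonkwo, Osei and Fontaine, by date of commission (earlier first): Beaumont (Jan 2, 1999) before Sato and Okonkwo (Feb 27, 2007) before Osei (Feb 23, 2008) before Fontaine (Apr 3, 2008).
Sato and Okonkwo both have years on the bench 9 years, so the next rule applies.
Among Sato and Okonkwo, by date of first judicial appointment (later first): Sato (2013-07-23) before Okonkwo (2011-01-20).
Vasquez and Salazar both have date of commission Mar 5, 2006, so the next rule applies.
Vasquez and Salazar both have years on the bench 15 years, so the next rule applies.
Among Vasquez and Salazar, by date of first judicial appointment (later first): Vasquez (2021-12-17) before Salazar (2010-12-08).
Order: Beaumont, Sato, Okonkwo, Osei, Fontaine, Vasquez, Salazar. So position 7.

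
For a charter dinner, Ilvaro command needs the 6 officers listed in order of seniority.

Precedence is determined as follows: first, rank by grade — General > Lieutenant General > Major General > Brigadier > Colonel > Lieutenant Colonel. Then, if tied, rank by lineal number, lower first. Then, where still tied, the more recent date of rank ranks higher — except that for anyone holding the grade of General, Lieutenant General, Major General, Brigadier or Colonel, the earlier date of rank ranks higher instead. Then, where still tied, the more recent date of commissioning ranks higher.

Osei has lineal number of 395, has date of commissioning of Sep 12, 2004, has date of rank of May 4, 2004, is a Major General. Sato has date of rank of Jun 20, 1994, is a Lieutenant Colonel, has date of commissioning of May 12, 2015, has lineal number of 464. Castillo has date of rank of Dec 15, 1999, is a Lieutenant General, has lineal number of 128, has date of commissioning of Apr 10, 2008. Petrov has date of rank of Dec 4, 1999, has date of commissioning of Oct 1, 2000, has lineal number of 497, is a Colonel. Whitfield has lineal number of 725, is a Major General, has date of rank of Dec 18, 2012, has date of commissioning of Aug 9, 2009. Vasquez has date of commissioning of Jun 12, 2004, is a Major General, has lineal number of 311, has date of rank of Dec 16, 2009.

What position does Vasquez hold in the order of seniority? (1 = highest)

By grade: Castillo (Lieutenant General); then Vasquez, Osei and Whitfield (Major General); then Petrov (Colonel); then Sato (Lieutenant Colonel).
Among Vasquez, Osei and Whitfield, by lineal number (lower first): Vasquez (311) before Osei (395) before Whitfield (725).
Order: Castillo, Vasquez, Osei, Whitfield, Petrov, Sato. So position 2.

2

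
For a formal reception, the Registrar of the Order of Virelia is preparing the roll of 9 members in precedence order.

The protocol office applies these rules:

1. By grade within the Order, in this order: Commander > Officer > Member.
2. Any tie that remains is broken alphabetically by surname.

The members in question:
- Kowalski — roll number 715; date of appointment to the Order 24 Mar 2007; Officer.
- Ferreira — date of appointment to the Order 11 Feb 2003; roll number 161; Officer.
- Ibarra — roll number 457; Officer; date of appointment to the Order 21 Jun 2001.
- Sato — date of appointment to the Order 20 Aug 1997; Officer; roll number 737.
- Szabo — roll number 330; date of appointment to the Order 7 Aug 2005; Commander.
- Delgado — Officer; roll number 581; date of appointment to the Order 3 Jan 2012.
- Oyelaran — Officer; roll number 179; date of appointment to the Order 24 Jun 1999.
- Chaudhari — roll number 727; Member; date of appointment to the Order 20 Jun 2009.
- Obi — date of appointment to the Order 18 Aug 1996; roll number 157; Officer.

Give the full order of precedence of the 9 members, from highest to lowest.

Szabo, Delgado, Ferreira, Ibarra, Kowalski, Obi, Oyelaran, Sato, Chaudhari

By grade within the Order: Szabo (Commander); then Delgado, Ferreira, Ibarra, Kowalski, Obi, Oyelaran and Sato (Officer); then Chaudhari (Member).
Among Delgado, Ferreira, Ibarra, Kowalski, Obi, Oyelaran and Sato, alphabetically by surname: Delgado before Ferreira before Ibarra before Kowalski before Obi before Oyelaran before Sato.
Full order: Szabo, Delgado, Ferreira, Ibarra, Kowalski, Obi, Oyelaran, Sato, Chaudhari.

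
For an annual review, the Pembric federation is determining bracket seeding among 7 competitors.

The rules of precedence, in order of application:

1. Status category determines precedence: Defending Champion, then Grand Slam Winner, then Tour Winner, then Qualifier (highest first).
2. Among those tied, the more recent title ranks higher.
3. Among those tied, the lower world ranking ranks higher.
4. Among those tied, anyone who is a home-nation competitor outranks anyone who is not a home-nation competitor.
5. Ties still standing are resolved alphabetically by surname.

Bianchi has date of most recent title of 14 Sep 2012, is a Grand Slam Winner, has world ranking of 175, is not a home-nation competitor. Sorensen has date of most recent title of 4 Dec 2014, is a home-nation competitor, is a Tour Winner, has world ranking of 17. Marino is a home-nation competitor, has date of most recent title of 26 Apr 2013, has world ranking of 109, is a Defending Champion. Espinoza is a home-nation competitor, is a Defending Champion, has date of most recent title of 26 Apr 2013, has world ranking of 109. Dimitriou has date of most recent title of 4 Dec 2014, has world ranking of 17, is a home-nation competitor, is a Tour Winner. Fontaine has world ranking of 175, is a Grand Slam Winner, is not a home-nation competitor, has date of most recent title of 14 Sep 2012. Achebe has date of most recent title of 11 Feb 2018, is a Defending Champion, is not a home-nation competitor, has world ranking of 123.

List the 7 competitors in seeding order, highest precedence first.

Achebe, Espinoza, Marino, Bianchi, Fontaine, Dimitriou, Sorensen

By status category: Achebe, Espinoza and Marino (Defending Champion); then Bianchi and Fontaine (Grand Slam Winner); then Dimitriou and Sorensen (Tour Winner).
Among Achebe, Espinoza and Marino, by date of most recent title (later first): Achebe (11 Feb 2018) before Espinoza and Marino (26 Apr 2013).
Espinoza and Marino both have world ranking 109, so the next rule applies.
Espinoza and Marino are each a home-nation competitor, so the next rule applies.
Among Espinoza and Marino, alphabetically by surname: Espinoza before Marino.
Bianchi and Fontaine both have date of most recent title 14 Sep 2012, so the next rule applies.
Bianchi and Fontaine both have world ranking 175, so the next rule applies.
Bianchi and Fontaine are each not a home-nation competitor, so the next rule applies.
Among Bianchi and Fontaine, alphabetically by surname: Bianchi before Fontaine.
Dimitriou and Sorensen both have date of most recent title 4 Dec 2014, so the next rule applies.
Dimitriou and Sorensen both have world ranking 17, so the next rule applies.
Dimitriou and Sorensen are each a home-nation competitor, so the next rule applies.
Among Dimitriou and Sorensen, alphabetically by surname: Dimitriou before Sorensen.
Full order: Achebe, Espinoza, Marino, Bianchi, Fontaine, Dimitriou, Sorensen.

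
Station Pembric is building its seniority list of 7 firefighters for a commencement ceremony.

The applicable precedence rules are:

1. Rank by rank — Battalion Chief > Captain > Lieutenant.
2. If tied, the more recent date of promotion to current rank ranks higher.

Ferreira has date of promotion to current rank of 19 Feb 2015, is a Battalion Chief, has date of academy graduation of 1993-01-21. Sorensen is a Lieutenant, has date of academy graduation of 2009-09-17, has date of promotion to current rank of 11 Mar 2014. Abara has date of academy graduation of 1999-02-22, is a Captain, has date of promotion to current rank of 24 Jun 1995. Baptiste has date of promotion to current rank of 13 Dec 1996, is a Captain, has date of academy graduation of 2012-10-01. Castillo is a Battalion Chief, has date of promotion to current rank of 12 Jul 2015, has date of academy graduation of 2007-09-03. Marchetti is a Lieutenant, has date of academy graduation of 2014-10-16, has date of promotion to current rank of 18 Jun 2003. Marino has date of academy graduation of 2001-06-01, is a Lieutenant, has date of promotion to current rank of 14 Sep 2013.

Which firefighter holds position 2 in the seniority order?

By rank: Castillo and Ferreira (Battalion Chief); then Baptiste and Abara (Captain); then Sorensen, Marino and Marchetti (Lieutenant).
Among Castillo and Ferreira, by date of promotion to current rank (later first): Castillo (12 Jul 2015) before Ferreira (19 Feb 2015).
Among Baptiste and Abara, by date of promotion to current rank (later first): Baptiste (13 Dec 1996) before Abara (24 Jun 1995).
Among Sorensen, Marino and Marchetti, by date of promotion to current rank (later first): Sorensen (11 Mar 2014) before Marino (14 Sep 2013) before Marchetti (18 Jun 2003).
Order: Castillo, Ferreira, Baptiste, Abara, Sorensen, Marino, Marchetti.

Ferreira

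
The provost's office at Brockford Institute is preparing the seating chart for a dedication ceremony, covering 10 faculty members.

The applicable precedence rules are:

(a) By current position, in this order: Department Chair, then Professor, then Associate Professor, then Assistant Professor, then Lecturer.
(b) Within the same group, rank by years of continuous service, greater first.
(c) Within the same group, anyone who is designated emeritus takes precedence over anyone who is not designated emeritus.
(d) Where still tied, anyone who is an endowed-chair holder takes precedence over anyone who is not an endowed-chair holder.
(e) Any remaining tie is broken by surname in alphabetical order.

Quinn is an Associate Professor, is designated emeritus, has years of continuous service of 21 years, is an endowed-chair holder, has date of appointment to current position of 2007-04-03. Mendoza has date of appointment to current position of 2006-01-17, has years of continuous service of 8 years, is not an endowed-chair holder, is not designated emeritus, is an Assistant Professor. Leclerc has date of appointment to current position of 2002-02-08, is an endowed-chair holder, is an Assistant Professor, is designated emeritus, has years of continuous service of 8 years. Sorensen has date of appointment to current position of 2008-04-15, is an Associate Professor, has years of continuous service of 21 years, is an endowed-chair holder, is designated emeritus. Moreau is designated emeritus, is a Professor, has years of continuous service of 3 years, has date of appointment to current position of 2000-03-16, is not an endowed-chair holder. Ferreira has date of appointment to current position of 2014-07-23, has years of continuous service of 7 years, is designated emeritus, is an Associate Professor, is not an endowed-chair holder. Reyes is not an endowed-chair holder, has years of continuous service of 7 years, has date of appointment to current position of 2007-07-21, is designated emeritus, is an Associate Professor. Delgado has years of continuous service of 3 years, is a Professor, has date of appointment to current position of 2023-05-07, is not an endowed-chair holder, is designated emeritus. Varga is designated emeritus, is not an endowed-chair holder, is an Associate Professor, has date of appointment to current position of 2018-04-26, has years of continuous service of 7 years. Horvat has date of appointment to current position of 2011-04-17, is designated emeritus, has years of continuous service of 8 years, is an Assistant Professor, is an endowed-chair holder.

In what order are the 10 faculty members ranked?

Delgado, Moreau, Quinn, Sorensen, Ferreira, Reyes, Varga, Horvat, Leclerc, Mendoza

By current position: Delgado and Moreau (Professor); then Quinn, Sorensen, Ferreira, Reyes and Varga (Associate Professor); then Horvat, Leclerc and Mendoza (Assistant Professor).
Delgado and Moreau both have years of continuous service 3 years, so the next rule applies.
Delgado and Moreau are each designated emeritus, so the next rule applies.
Delgado and Moreau are each not an endowed-chair holder, so the next rule applies.
Among Delgado and Moreau, alphabetically by surname: Delgado before Moreau.
Among Quinn, Sorensen, Ferreira, Reyes and Varga, by years of continuous service (higher first): Quinn and Sorensen (21 years) before Ferreira, Reyes and Varga (7 years).
Quinn and Sorensen are each designated emeritus, so the next rule applies.
Quinn and Sorensen are each an endowed-chair holder, so the next rule applies.
Among Quinn and Sorensen, alphabetically by surname: Quinn before Sorensen.
Ferreira, Reyes and Varga are each designated emeritus, so the next rule applies.
Ferreira, Reyes and Varga are each not an endowed-chair holder, so the next rule applies.
Among Ferreira, Reyes and Varga, alphabetically by surname: Ferreira before Reyes before Varga.
Horvat, Leclerc and Mendoza all have years of continuous service 8 years, so the next rule applies.
Among Horvat, Leclerc and Mendoza, designated emeritus before not designated emeritus: Horvat and Leclerc (designated emeritus) before Mendoza (not designated emeritus).
Horvat and Leclerc are each an endowed-chair holder, so the next rule applies.
Among Horvat and Leclerc, alphabetically by surname: Horvat before Leclerc.
Full order: Delgado, Moreau, Quinn, Sorensen, Ferreira, Reyes, Varga, Horvat, Leclerc, Mendoza.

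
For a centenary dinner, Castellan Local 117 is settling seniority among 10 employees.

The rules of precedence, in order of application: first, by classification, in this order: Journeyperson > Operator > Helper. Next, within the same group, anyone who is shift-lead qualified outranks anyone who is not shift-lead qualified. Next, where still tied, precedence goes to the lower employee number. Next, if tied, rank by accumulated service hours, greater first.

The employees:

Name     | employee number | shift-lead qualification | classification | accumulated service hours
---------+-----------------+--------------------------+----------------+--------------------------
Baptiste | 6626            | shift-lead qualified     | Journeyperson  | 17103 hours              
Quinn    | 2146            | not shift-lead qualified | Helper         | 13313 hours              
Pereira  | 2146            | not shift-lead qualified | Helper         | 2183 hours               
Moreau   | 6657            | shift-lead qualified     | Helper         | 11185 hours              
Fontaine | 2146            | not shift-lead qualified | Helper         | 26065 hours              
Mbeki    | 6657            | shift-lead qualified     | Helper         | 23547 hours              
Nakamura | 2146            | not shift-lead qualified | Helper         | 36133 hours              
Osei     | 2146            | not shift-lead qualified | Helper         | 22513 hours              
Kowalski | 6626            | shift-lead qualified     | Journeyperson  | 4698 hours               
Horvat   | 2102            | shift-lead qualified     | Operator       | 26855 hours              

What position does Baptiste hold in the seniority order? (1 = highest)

By classification: Baptiste and Kowalski (Journeyperson); then Horvat (Operator); then Mbeki, Moreau, Nakamura, Fontaine, Osei, Quinn and Pereira (Helper).
Baptiste and Kowalski are each shift-lead qualified, so the next rule applies.
Baptiste and Kowalski both have employee number 6626, so the next rule applies.
Among Baptiste and Kowalski, by accumulated service hours (higher first): Baptiste (17103 hours) before Kowalski (4698 hours).
Among Mbeki, Moreau, Nakamura, Fontaine, Osei, Quinn and Pereira, shift-lead qualified before not shift-lead qualified: Mbeki and Moreau (shift-lead qualified) before Nakamura, Fontaine, Osei, Quinn and Pereira (not shift-lead qualified).
Mbeki and Moreau both have employee number 6657, so the next rule applies.
Among Mbeki and Moreau, by accumulated service hours (higher first): Mbeki (23547 hours) before Moreau (11185 hours).
Nakamura, Fontaine, Osei, Quinn and Pereira all have employee number 2146, so the next rule applies.
Among Nakamura, Fontaine, Osei, Quinn and Pereira, by accumulated service hours (higher first): Nakamura (36133 hours) before Fontaine (26065 hours) before Osei (22513 hours) before Quinn (13313 hours) before Pereira (2183 hours).
Order: Baptiste, Kowalski, Horvat, Mbeki, Moreau, Nakamura, Fontaine, Osei, Quinn, Pereira. So position 1.

1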